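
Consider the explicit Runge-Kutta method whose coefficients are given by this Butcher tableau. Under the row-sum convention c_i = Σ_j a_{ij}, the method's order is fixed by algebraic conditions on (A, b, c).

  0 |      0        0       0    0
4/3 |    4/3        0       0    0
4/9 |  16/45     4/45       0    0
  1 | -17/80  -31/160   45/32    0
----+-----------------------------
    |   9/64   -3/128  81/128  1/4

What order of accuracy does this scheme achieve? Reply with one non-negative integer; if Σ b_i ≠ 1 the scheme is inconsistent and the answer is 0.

4

b = (9/64, -3/128, 81/128, 1/4)
c = (0, 4/3, 4/9, 1)
Ac = (0, 0, 16/135, 11/30)
Σ b_i: 9/64·1 + (-3/128)·1 + 81/128·1 + 1/4·1 = 1 ✓
b·c: (-3/128)·4/3 + 81/128·4/9 + 1/4·1 = 1/2 ✓
b·c²: (-3/128)·16/9 + 81/128·16/81 + 1/4·1 = 1/3 ✓
b·Ac: 81/128·16/135 + 1/4·11/30 = 1/6 ✓
b·c³: (-3/128)·64/27 + 81/128·64/729 + 1/4·1 = 1/4 ✓
b·(c∘Ac): 81/128·64/1215 + 1/4·11/30 = 1/8 ✓
b·Ac²: 81/128·64/405 + 1/4·(-1/15) = 1/12 ✓
b·A²c: 1/4·1/6 = 1/24 ✓; 4 stages ⇒ order 4.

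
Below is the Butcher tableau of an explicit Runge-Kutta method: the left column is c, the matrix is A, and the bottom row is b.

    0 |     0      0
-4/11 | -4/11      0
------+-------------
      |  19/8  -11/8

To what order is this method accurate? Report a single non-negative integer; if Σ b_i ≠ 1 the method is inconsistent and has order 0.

b = (19/8, -11/8)
c = (0, -4/11)
Σ b_i: 19/8·1 + (-11/8)·1 = 1 ✓
b·c: (-11/8)·(-4/11) = 1/2 ✓; 2 stages ⇒ order 2.

2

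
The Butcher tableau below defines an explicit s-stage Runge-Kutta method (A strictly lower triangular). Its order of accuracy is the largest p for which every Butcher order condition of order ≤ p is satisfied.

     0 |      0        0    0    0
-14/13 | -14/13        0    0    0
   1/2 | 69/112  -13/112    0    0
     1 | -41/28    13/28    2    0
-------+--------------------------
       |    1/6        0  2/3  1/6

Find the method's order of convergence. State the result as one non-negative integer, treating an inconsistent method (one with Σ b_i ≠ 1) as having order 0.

b = (1/6, 0, 2/3, 1/6)
c = (0, -14/13, 1/2, 1)
Ac = (0, 0, 1/8, 1/2)
Σ b_i: 1/6·1 + 2/3·1 + 1/6·1 = 1 ✓
b·c: 2/3·1/2 + 1/6·1 = 1/2 ✓
b·c²: 2/3·1/4 + 1/6·1 = 1/3 ✓
b·Ac: 2/3·1/8 + 1/6·1/2 = 1/6 ✓
b·c³: 2/3·1/8 + 1/6·1 = 1/4 ✓
b·(c∘Ac): 2/3·1/16 + 1/6·1/2 = 1/8 ✓
b·Ac²: 2/3·(-7/52) + 1/6·27/26 = 1/12 ✓
b·A²c: 1/6·1/4 = 1/24 ✓; 4 stages ⇒ order 4.

4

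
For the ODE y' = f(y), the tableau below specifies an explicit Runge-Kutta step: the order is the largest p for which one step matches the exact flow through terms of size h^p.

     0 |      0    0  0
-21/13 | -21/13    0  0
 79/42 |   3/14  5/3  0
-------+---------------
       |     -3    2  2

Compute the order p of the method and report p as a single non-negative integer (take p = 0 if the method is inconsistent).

b = (-3, 2, 2)
c = (0, -21/13, 79/42)
Ac = (0, 0, -35/13)
Σ b_i: (-3)·1 + 2·1 + 2·1 = 1 ✓
b·c: 2·(-21/13) + 2·79/42 = 145/273 ≠ 1/2 ⇒ order 1.

1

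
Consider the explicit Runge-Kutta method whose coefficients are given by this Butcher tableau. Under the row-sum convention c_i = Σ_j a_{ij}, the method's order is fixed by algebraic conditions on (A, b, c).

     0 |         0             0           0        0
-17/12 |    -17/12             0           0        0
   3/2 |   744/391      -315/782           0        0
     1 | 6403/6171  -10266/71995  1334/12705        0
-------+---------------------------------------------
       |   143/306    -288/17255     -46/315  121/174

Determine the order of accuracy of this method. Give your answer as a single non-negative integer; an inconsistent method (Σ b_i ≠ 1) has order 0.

b = (143/306, -288/17255, -46/315, 121/174)
c = (0, -17/12, 3/2, 1)
Ac = (0, 0, 105/184, 87/242)
Σ b_i: 143/306·1 + (-288/17255)·1 + (-46/315)·1 + 121/174·1 = 1 ✓
b·c: (-288/17255)·(-17/12) + (-46/315)·3/2 + 121/174·1 = 1/2 ✓
b·c²: (-288/17255)·289/144 + (-46/315)·9/4 + 121/174·1 = 1/3 ✓
b·Ac: (-46/315)·105/184 + 121/174·87/242 = 1/6 ✓
b·c³: (-288/17255)·(-4913/1728) + (-46/315)·27/8 + 121/174·1 = 1/4 ✓
b·(c∘Ac): (-46/315)·315/368 + 121/174·87/242 = 1/8 ✓
b·Ac²: (-46/315)·(-595/736) + 121/174·(-145/2904) = 1/12 ✓
b·A²c: 121/174·29/484 = 1/24 ✓; 4 stages ⇒ order 4.

4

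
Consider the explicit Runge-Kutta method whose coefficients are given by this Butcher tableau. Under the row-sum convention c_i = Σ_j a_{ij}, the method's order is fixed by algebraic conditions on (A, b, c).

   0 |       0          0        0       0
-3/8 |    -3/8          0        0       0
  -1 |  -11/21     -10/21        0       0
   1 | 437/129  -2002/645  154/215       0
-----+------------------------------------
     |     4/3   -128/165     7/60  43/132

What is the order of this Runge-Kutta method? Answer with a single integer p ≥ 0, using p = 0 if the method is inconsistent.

4

b = (4/3, -128/165, 7/60, 43/132)
c = (0, -3/8, -1, 1)
Ac = (0, 0, 5/28, 77/172)
Σ b_i: 4/3·1 + (-128/165)·1 + 7/60·1 + 43/132·1 = 1 ✓
b·c: (-128/165)·(-3/8) + 7/60·(-1) + 43/132·1 = 1/2 ✓
b·c²: (-128/165)·9/64 + 7/60·1 + 43/132·1 = 1/3 ✓
b·Ac: 7/60·5/28 + 43/132·77/172 = 1/6 ✓
b·c³: (-128/165)·(-27/512) + 7/60·(-1) + 43/132·1 = 1/4 ✓
b·(c∘Ac): 7/60·(-5/28) + 43/132·77/172 = 1/8 ✓
b·Ac²: 7/60·(-15/224) + 43/132·385/1376 = 1/12 ✓
b·A²c: 43/132·11/86 = 1/24 ✓; 4 stages ⇒ order 4.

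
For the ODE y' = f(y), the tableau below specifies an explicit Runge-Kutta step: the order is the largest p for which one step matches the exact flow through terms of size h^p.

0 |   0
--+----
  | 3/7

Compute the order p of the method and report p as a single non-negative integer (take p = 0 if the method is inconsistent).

b = (3/7)
c = (0)
Σ b_i: 3/7·1 = 3/7 ≠ 1 ⇒ order 0.

0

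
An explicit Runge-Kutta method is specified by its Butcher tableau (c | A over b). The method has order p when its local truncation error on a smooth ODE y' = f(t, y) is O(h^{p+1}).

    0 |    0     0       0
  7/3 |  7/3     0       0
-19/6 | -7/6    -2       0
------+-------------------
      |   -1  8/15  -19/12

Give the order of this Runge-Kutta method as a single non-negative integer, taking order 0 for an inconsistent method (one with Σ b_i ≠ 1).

b = (-1, 8/15, -19/12)
c = (0, 7/3, -19/6)
Ac = (0, 0, -14/3)
Σ b_i: (-1)·1 + 8/15·1 + (-19/12)·1 = -41/20 ≠ 1 ⇒ order 0.

0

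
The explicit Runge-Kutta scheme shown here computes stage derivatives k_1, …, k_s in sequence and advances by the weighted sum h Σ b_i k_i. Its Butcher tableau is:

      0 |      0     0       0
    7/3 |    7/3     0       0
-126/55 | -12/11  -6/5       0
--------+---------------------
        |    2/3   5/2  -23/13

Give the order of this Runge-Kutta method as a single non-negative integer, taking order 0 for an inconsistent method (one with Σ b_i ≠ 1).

b = (2/3, 5/2, -23/13)
c = (0, 7/3, -126/55)
Ac = (0, 0, -14/5)
Σ b_i: 2/3·1 + 5/2·1 + (-23/13)·1 = 109/78 ≠ 1 ⇒ order 0.

0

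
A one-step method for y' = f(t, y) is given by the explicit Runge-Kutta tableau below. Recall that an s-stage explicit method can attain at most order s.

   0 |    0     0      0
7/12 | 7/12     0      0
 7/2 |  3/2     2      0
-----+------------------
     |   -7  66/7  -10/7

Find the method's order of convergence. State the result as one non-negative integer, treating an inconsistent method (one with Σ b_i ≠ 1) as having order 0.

b = (-7, 66/7, -10/7)
c = (0, 7/12, 7/2)
Ac = (0, 0, 7/6)
Σ b_i: (-7)·1 + 66/7·1 + (-10/7)·1 = 1 ✓
b·c: 66/7·7/12 + (-10/7)·7/2 = 1/2 ✓
b·c²: 66/7·49/144 + (-10/7)·49/4 = -343/24 ≠ 1/3 ⇒ order 2.
b·Ac: (-10/7)·7/6 = -5/3 ≠ 1/6

2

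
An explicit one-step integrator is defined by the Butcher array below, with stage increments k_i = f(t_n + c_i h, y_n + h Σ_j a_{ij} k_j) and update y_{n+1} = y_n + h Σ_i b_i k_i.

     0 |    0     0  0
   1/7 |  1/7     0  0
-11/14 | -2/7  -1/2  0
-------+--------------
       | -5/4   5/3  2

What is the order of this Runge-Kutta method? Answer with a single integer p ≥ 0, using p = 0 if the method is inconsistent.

0

b = (-5/4, 5/3, 2)
c = (0, 1/7, -11/14)
Ac = (0, 0, -1/14)
Σ b_i: (-5/4)·1 + 5/3·1 + 2·1 = 29/12 ≠ 1 ⇒ order 0.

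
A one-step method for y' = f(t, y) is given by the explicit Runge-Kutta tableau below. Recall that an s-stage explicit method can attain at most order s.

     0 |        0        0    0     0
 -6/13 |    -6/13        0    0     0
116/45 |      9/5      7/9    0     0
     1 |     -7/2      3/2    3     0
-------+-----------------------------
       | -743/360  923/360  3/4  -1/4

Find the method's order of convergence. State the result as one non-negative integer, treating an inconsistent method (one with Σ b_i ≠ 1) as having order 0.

2

b = (-743/360, 923/360, 3/4, -1/4)
c = (0, -6/13, 116/45, 1)
Ac = (0, 0, -14/39, 1373/195)
Σ b_i: (-743/360)·1 + 923/360·1 + 3/4·1 + (-1/4)·1 = 1 ✓
b·c: 923/360·(-6/13) + 3/4·116/45 + (-1/4)·1 = 1/2 ✓
b·c²: 923/360·36/169 + 3/4·13456/2025 + (-1/4)·1 = 185323/35100 ≠ 1/3 ⇒ order 2.
b·Ac: 3/4·(-14/39) + (-1/4)·1373/195 = -1583/780 ≠ 1/6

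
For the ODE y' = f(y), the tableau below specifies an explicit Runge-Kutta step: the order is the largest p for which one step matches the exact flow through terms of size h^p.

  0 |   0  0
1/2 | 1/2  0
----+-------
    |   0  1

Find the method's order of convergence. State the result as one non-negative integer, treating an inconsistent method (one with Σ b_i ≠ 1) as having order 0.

2

b = (0, 1)
c = (0, 1/2)
Σ b_i: 1·1 = 1 ✓
b·c: 1·1/2 = 1/2 ✓; 2 stages ⇒ order 2.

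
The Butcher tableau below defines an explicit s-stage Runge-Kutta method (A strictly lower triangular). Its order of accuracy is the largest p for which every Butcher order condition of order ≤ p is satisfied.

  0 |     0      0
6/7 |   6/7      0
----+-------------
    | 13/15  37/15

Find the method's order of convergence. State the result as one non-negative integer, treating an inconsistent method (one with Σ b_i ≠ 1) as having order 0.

b = (13/15, 37/15)
c = (0, 6/7)
Σ b_i: 13/15·1 + 37/15·1 = 10/3 ≠ 1 ⇒ order 0.

0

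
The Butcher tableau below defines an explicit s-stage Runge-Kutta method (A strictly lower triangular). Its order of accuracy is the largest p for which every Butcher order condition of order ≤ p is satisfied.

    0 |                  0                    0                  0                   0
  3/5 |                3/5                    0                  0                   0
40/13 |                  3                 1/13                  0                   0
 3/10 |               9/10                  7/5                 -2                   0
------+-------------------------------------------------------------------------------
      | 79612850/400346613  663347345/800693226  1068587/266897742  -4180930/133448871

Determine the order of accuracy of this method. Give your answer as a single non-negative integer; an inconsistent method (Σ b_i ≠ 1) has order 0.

3

b = (79612850/400346613, 663347345/800693226, 1068587/266897742, -4180930/133448871)
c = (0, 3/5, 40/13, 3/10)
Ac = (0, 0, 3/65, -1727/325)
Σ b_i: 79612850/400346613·1 + 663347345/800693226·1 + 1068587/266897742·1 + (-4180930/133448871)·1 = 1 ✓
b·c: 663347345/800693226·3/5 + 1068587/266897742·40/13 + (-4180930/133448871)·3/10 = 1/2 ✓
b·c²: 663347345/800693226·9/25 + 1068587/266897742·1600/169 + (-4180930/133448871)·9/100 = 1/3 ✓
b·Ac: 1068587/266897742·3/65 + (-4180930/133448871)·(-1727/325) = 1/6 ✓
b·c³: 663347345/800693226·27/125 + 1068587/266897742·64000/2197 + (-4180930/133448871)·27/1000 = 51131505103/173483532300 ≠ 1/4 ⇒ order 3.
b·(c∘Ac): 1068587/266897742·24/169 + (-4180930/133448871)·(-5181/3250) = 56174347/1112073925 ≠ 1/8
b·Ac²: 1068587/266897742·9/325 + (-4180930/133448871)·(-389353/21125) = 10019508923/17348353230 ≠ 1/12
b·A²c: (-4180930/133448871)·(-6/65) = 128644/44482957 ≠ 1/24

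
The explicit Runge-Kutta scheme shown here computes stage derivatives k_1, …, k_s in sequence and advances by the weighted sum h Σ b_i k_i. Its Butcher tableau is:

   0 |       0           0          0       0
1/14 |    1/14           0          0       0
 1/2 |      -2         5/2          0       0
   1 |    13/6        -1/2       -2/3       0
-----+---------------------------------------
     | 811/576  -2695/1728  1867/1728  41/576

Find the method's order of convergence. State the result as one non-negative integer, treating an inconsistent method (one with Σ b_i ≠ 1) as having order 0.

b = (811/576, -2695/1728, 1867/1728, 41/576)
c = (0, 1/14, 1/2, 1)
Ac = (0, 0, 5/28, -31/84)
Σ b_i: 811/576·1 + (-2695/1728)·1 + 1867/1728·1 + 41/576·1 = 1 ✓
b·c: (-2695/1728)·1/14 + 1867/1728·1/2 + 41/576·1 = 1/2 ✓
b·c²: (-2695/1728)·1/196 + 1867/1728·1/4 + 41/576·1 = 1/3 ✓
b·Ac: 1867/1728·5/28 + 41/576·(-31/84) = 1/6 ✓
b·c³: (-2695/1728)·1/2744 + 1867/1728·1/8 + 41/576·1 = 3317/16128 ≠ 1/4 ⇒ order 3.
b·(c∘Ac): 1867/1728·5/56 + 41/576·(-31/84) = 6793/96768 ≠ 1/8
b·Ac²: 1867/1728·5/392 + 41/576·(-199/1176) = 1/576 ≠ 1/12
b·A²c: 41/576·(-5/42) = -205/24192 ≠ 1/24

3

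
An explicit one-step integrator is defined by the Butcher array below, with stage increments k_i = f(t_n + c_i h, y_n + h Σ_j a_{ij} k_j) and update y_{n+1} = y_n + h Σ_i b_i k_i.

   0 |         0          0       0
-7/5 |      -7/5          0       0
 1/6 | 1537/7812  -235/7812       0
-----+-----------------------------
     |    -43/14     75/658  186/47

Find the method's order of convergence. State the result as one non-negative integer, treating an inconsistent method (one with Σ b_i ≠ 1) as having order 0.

3

b = (-43/14, 75/658, 186/47)
c = (0, -7/5, 1/6)
Ac = (0, 0, 47/1116)
Σ b_i: (-43/14)·1 + 75/658·1 + 186/47·1 = 1 ✓
b·c: 75/658·(-7/5) + 186/47·1/6 = 1/2 ✓
b·c²: 75/658·49/25 + 186/47·1/36 = 1/3 ✓
b·Ac: 186/47·47/1116 = 1/6 ✓; 3 stages ⇒ order 3.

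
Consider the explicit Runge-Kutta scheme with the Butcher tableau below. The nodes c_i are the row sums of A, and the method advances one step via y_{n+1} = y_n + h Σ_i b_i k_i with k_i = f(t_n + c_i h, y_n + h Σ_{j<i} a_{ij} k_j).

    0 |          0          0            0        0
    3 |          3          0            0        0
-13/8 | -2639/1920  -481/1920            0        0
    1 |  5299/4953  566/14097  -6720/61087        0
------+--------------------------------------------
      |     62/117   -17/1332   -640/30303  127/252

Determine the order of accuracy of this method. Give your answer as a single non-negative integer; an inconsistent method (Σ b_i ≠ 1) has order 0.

b = (62/117, -17/1332, -640/30303, 127/252)
c = (0, 3, -13/8, 1)
Ac = (0, 0, -481/640, 38/127)
Σ b_i: 62/117·1 + (-17/1332)·1 + (-640/30303)·1 + 127/252·1 = 1 ✓
b·c: (-17/1332)·3 + (-640/30303)·(-13/8) + 127/252·1 = 1/2 ✓
b·c²: (-17/1332)·9 + (-640/30303)·169/64 + 127/252·1 = 1/3 ✓
b·Ac: (-640/30303)·(-481/640) + 127/252·38/127 = 1/6 ✓
b·c³: (-17/1332)·27 + (-640/30303)·(-2197/512) + 127/252·1 = 1/4 ✓
b·(c∘Ac): (-640/30303)·6253/5120 + 127/252·38/127 = 1/8 ✓
b·Ac²: (-640/30303)·(-1443/640) + 127/252·9/127 = 1/12 ✓
b·A²c: 127/252·21/254 = 1/24 ✓; 4 stages ⇒ order 4.

4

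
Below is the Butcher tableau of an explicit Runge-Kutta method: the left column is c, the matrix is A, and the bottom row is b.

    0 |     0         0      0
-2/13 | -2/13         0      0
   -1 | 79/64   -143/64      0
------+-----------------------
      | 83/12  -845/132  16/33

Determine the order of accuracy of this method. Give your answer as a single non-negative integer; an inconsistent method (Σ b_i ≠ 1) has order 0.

3

b = (83/12, -845/132, 16/33)
c = (0, -2/13, -1)
Ac = (0, 0, 11/32)
Σ b_i: 83/12·1 + (-845/132)·1 + 16/33·1 = 1 ✓
b·c: (-845/132)·(-2/13) + 16/33·(-1) = 1/2 ✓
b·c²: (-845/132)·4/169 + 16/33·1 = 1/3 ✓
b·Ac: 16/33·11/32 = 1/6 ✓; 3 stages ⇒ order 3.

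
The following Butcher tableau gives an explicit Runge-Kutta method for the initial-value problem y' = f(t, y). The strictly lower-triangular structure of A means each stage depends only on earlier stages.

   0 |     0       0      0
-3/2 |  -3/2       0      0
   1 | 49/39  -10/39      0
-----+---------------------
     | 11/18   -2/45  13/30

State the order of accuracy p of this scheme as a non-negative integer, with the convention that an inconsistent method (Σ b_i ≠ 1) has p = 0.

b = (11/18, -2/45, 13/30)
c = (0, -3/2, 1)
Ac = (0, 0, 5/13)
Σ b_i: 11/18·1 + (-2/45)·1 + 13/30·1 = 1 ✓
b·c: (-2/45)·(-3/2) + 13/30·1 = 1/2 ✓
b·c²: (-2/45)·9/4 + 13/30·1 = 1/3 ✓
b·Ac: 13/30·5/13 = 1/6 ✓; 3 stages ⇒ order 3.

3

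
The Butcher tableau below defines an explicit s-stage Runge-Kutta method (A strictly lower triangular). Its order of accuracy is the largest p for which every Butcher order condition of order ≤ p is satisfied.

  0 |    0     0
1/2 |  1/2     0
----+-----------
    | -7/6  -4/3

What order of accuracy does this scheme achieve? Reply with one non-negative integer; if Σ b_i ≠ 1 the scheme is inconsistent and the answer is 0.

0

b = (-7/6, -4/3)
c = (0, 1/2)
Σ b_i: (-7/6)·1 + (-4/3)·1 = -5/2 ≠ 1 ⇒ order 0.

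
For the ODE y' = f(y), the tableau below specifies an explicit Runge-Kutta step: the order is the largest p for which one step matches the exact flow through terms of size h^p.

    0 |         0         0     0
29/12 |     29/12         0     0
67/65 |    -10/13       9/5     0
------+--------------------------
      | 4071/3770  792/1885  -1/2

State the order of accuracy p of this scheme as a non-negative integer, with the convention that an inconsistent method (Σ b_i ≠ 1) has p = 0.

2

b = (4071/3770, 792/1885, -1/2)
c = (0, 29/12, 67/65)
Ac = (0, 0, 87/20)
Σ b_i: 4071/3770·1 + 792/1885·1 + (-1/2)·1 = 1 ✓
b·c: 792/1885·29/12 + (-1/2)·67/65 = 1/2 ✓
b·c²: 792/1885·841/144 + (-1/2)·4489/4225 = 8123/4225 ≠ 1/3 ⇒ order 2.
b·Ac: (-1/2)·87/20 = -87/40 ≠ 1/6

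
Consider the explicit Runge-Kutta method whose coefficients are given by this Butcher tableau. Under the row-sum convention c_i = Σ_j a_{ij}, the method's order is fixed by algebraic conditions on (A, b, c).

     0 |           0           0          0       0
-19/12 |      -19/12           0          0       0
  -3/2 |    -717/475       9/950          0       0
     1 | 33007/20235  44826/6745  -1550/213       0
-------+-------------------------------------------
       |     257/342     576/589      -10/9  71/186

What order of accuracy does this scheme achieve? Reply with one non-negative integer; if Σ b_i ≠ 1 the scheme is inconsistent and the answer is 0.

4

b = (257/342, 576/589, -10/9, 71/186)
c = (0, -19/12, -3/2, 1)
Ac = (0, 0, -3/200, 279/710)
Σ b_i: 257/342·1 + 576/589·1 + (-10/9)·1 + 71/186·1 = 1 ✓
b·c: 576/589·(-19/12) + (-10/9)·(-3/2) + 71/186·1 = 1/2 ✓
b·c²: 576/589·361/144 + (-10/9)·9/4 + 71/186·1 = 1/3 ✓
b·Ac: (-10/9)·(-3/200) + 71/186·279/710 = 1/6 ✓
b·c³: 576/589·(-6859/1728) + (-10/9)·(-27/8) + 71/186·1 = 1/4 ✓
b·(c∘Ac): (-10/9)·9/400 + 71/186·279/710 = 1/8 ✓
b·Ac²: (-10/9)·19/800 + 71/186·2449/8520 = 1/12 ✓
b·A²c: 71/186·31/284 = 1/24 ✓; 4 stages ⇒ order 4.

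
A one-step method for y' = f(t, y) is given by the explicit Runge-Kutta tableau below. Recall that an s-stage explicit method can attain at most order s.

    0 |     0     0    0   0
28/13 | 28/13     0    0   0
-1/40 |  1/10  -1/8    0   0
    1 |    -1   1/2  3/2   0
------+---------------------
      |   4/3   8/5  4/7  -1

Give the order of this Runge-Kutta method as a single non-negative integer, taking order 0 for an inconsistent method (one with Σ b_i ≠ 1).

b = (4/3, 8/5, 4/7, -1)
c = (0, 28/13, -1/40, 1)
Ac = (0, 0, -7/26, 1081/1040)
Σ b_i: 4/3·1 + 8/5·1 + 4/7·1 + (-1)·1 = 263/105 ≠ 1 ⇒ order 0.

0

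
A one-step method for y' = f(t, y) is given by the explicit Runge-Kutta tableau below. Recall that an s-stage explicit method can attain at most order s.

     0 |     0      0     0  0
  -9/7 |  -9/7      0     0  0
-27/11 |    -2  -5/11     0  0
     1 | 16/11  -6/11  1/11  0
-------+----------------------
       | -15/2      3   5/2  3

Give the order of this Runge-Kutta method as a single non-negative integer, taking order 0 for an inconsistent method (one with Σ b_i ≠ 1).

b = (-15/2, 3, 5/2, 3)
c = (0, -9/7, -27/11, 1)
Ac = (0, 0, 45/77, 405/847)
Σ b_i: (-15/2)·1 + 3·1 + 5/2·1 + 3·1 = 1 ✓
b·c: 3·(-9/7) + 5/2·(-27/11) + 3·1 = -1077/154 ≠ 1/2 ⇒ order 1.

1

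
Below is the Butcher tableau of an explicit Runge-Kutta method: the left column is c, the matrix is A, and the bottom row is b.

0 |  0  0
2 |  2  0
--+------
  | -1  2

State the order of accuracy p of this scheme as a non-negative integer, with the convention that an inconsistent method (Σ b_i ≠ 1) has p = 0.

1

b = (-1, 2)
c = (0, 2)
Σ b_i: (-1)·1 + 2·1 = 1 ✓
b·c: 2·2 = 4 ≠ 1/2 ⇒ order 1.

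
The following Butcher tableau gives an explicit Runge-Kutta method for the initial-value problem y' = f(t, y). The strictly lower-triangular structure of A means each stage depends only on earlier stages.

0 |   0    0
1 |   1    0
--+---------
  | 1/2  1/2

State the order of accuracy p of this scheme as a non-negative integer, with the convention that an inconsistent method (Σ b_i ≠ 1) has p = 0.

b = (1/2, 1/2)
c = (0, 1)
Σ b_i: 1/2·1 + 1/2·1 = 1 ✓
b·c: 1/2·1 = 1/2 ✓; 2 stages ⇒ order 2.

2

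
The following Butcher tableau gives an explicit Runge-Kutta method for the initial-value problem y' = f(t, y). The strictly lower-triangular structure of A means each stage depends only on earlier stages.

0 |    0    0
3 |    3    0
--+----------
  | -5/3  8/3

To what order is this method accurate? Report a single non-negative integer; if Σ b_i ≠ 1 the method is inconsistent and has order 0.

1

b = (-5/3, 8/3)
c = (0, 3)
Σ b_i: (-5/3)·1 + 8/3·1 = 1 ✓
b·c: 8/3·3 = 8 ≠ 1/2 ⇒ order 1.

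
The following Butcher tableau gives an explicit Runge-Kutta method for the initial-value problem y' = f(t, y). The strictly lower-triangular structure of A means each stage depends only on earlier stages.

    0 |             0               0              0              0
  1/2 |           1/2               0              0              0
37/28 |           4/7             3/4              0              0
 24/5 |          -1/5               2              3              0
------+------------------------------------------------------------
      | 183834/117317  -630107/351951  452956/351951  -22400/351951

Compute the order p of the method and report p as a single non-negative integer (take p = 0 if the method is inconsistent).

b = (183834/117317, -630107/351951, 452956/351951, -22400/351951)
c = (0, 1/2, 37/28, 24/5)
Ac = (0, 0, 3/8, 139/28)
Σ b_i: 183834/117317·1 + (-630107/351951)·1 + 452956/351951·1 + (-22400/351951)·1 = 1 ✓
b·c: (-630107/351951)·1/2 + 452956/351951·37/28 + (-22400/351951)·24/5 = 1/2 ✓
b·c²: (-630107/351951)·1/4 + 452956/351951·1369/784 + (-22400/351951)·576/25 = 1/3 ✓
b·Ac: 452956/351951·3/8 + (-22400/351951)·139/28 = 1/6 ✓
b·c³: (-630107/351951)·1/8 + 452956/351951·50653/21952 + (-22400/351951)·13824/125 = -282026041/65697520 ≠ 1/4 ⇒ order 3.
b·(c∘Ac): 452956/351951·111/224 + (-22400/351951)·834/35 = -824811/938536 ≠ 1/8
b·Ac²: 452956/351951·3/16 + (-22400/351951)·4499/784 = -1221181/9854628 ≠ 1/12
b·A²c: (-22400/351951)·9/8 = -8400/117317 ≠ 1/24

3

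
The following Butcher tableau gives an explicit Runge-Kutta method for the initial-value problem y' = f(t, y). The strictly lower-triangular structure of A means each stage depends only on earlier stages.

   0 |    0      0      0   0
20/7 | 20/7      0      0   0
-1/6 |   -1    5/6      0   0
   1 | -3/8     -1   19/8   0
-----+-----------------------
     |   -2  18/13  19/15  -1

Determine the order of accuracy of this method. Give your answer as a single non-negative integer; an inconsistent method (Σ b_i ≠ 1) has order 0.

b = (-2, 18/13, 19/15, -1)
c = (0, 20/7, -1/6, 1)
Ac = (0, 0, 50/21, -1093/336)
Σ b_i: (-2)·1 + 18/13·1 + 19/15·1 + (-1)·1 = -68/195 ≠ 1 ⇒ order 0.

0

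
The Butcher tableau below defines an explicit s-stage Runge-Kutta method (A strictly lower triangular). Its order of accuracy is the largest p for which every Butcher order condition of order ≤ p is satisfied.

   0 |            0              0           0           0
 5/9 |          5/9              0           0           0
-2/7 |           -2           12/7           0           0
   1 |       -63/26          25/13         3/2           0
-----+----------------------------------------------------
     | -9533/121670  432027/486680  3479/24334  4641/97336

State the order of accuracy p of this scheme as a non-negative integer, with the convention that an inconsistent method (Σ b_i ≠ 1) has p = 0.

3

b = (-9533/121670, 432027/486680, 3479/24334, 4641/97336)
c = (0, 5/9, -2/7, 1)
Ac = (0, 0, 20/21, 524/819)
Σ b_i: (-9533/121670)·1 + 432027/486680·1 + 3479/24334·1 + 4641/97336·1 = 1 ✓
b·c: 432027/486680·5/9 + 3479/24334·(-2/7) + 4641/97336·1 = 1/2 ✓
b·c²: 432027/486680·25/81 + 3479/24334·4/49 + 4641/97336·1 = 1/3 ✓
b·Ac: 3479/24334·20/21 + 4641/97336·524/819 = 1/6 ✓
b·c³: 432027/486680·125/729 + 3479/24334·(-8/343) + 4641/97336·1 = 903995/4599126 ≠ 1/4 ⇒ order 3.
b·(c∘Ac): 3479/24334·(-40/147) + 4641/97336·524/819 = -613/73002 ≠ 1/8
b·Ac²: 3479/24334·100/189 + 4641/97336·36943/51597 = 2019631/18396504 ≠ 1/12
b·A²c: 4641/97336·10/7 = 3315/48668 ≠ 1/24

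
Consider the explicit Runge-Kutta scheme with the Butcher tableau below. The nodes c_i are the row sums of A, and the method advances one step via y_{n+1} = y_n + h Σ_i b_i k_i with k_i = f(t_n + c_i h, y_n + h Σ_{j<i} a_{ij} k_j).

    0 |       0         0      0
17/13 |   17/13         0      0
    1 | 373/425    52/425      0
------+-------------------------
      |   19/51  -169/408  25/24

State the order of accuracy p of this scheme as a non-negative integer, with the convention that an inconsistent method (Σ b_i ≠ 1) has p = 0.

3

b = (19/51, -169/408, 25/24)
c = (0, 17/13, 1)
Ac = (0, 0, 4/25)
Σ b_i: 19/51·1 + (-169/408)·1 + 25/24·1 = 1 ✓
b·c: (-169/408)·17/13 + 25/24·1 = 1/2 ✓
b·c²: (-169/408)·289/169 + 25/24·1 = 1/3 ✓
b·Ac: 25/24·4/25 = 1/6 ✓; 3 stages ⇒ order 3.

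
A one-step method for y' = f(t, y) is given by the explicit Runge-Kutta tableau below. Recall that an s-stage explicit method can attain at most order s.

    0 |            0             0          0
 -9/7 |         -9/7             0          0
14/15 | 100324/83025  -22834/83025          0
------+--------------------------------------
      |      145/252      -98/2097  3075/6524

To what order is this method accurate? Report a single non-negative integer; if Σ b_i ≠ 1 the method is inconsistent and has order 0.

b = (145/252, -98/2097, 3075/6524)
c = (0, -9/7, 14/15)
Ac = (0, 0, 3262/9225)
Σ b_i: 145/252·1 + (-98/2097)·1 + 3075/6524·1 = 1 ✓
b·c: (-98/2097)·(-9/7) + 3075/6524·14/15 = 1/2 ✓
b·c²: (-98/2097)·81/49 + 3075/6524·196/225 = 1/3 ✓
b·Ac: 3075/6524·3262/9225 = 1/6 ✓; 3 stages ⇒ order 3.

3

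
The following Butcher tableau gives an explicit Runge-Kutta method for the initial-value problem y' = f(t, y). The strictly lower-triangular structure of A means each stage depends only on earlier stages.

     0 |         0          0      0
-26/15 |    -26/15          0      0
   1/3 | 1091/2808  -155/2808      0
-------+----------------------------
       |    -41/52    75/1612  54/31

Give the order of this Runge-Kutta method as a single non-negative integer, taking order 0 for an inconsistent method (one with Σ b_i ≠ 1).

3

b = (-41/52, 75/1612, 54/31)
c = (0, -26/15, 1/3)
Ac = (0, 0, 31/324)
Σ b_i: (-41/52)·1 + 75/1612·1 + 54/31·1 = 1 ✓
b·c: 75/1612·(-26/15) + 54/31·1/3 = 1/2 ✓
b·c²: 75/1612·676/225 + 54/31·1/9 = 1/3 ✓
b·Ac: 54/31·31/324 = 1/6 ✓; 3 stages ⇒ order 3.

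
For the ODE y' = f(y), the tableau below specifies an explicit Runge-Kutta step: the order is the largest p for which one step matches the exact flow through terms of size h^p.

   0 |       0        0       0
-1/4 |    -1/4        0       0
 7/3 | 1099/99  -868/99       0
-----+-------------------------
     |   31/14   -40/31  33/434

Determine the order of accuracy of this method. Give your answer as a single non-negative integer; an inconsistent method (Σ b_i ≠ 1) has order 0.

b = (31/14, -40/31, 33/434)
c = (0, -1/4, 7/3)
Ac = (0, 0, 217/99)
Σ b_i: 31/14·1 + (-40/31)·1 + 33/434·1 = 1 ✓
b·c: (-40/31)·(-1/4) + 33/434·7/3 = 1/2 ✓
b·c²: (-40/31)·1/16 + 33/434·49/9 = 1/3 ✓
b·Ac: 33/434·217/99 = 1/6 ✓; 3 stages ⇒ order 3.

3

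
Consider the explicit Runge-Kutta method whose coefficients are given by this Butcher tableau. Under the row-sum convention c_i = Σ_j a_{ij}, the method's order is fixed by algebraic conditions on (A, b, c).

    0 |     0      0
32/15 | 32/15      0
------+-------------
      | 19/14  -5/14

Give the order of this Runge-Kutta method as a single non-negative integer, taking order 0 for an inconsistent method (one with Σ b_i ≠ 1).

b = (19/14, -5/14)
c = (0, 32/15)
Σ b_i: 19/14·1 + (-5/14)·1 = 1 ✓
b·c: (-5/14)·32/15 = -16/21 ≠ 1/2 ⇒ order 1.

1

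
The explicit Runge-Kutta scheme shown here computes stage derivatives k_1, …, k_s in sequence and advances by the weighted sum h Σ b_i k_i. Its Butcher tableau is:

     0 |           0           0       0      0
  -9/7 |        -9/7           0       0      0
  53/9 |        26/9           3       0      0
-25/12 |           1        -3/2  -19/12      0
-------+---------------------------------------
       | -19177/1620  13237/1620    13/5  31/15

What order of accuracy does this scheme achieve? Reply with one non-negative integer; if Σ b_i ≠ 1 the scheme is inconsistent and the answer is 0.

2

b = (-19177/1620, 13237/1620, 13/5, 31/15)
c = (0, -9/7, 53/9, -25/12)
Ac = (0, 0, -27/7, -5591/756)
Σ b_i: (-19177/1620)·1 + 13237/1620·1 + 13/5·1 + 31/15·1 = 1 ✓
b·c: 13237/1620·(-9/7) + 13/5·53/9 + 31/15·(-25/12) = 1/2 ✓
b·c²: 13237/1620·81/49 + 13/5·2809/81 + 31/15·625/144 = 5109463/45360 ≠ 1/3 ⇒ order 2.
b·Ac: 13/5·(-27/7) + 31/15·(-5591/756) = -57409/2268 ≠ 1/6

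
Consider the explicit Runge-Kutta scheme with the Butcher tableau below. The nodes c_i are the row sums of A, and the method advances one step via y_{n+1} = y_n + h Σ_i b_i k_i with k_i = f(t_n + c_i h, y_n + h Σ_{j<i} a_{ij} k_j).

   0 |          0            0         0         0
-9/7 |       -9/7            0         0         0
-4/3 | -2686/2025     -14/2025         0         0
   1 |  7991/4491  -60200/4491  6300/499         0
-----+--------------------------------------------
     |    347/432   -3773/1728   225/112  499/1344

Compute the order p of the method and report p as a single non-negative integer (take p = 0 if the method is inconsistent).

4

b = (347/432, -3773/1728, 225/112, 499/1344)
c = (0, -9/7, -4/3, 1)
Ac = (0, 0, 2/225, 200/499)
Σ b_i: 347/432·1 + (-3773/1728)·1 + 225/112·1 + 499/1344·1 = 1 ✓
b·c: (-3773/1728)·(-9/7) + 225/112·(-4/3) + 499/1344·1 = 1/2 ✓
b·c²: (-3773/1728)·81/49 + 225/112·16/9 + 499/1344·1 = 1/3 ✓
b·Ac: 225/112·2/225 + 499/1344·200/499 = 1/6 ✓
b·c³: (-3773/1728)·(-729/343) + 225/112·(-64/27) + 499/1344·1 = 1/4 ✓
b·(c∘Ac): 225/112·(-8/675) + 499/1344·200/499 = 1/8 ✓
b·Ac²: 225/112·(-2/175) + 499/1344·1000/3493 = 1/12 ✓
b·A²c: 499/1344·56/499 = 1/24 ✓; 4 stages ⇒ order 4.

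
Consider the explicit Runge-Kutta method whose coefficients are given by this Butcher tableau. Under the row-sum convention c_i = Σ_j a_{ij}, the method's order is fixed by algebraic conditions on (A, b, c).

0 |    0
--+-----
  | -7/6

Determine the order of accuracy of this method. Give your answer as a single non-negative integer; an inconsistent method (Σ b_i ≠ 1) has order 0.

b = (-7/6)
c = (0)
Σ b_i: (-7/6)·1 = -7/6 ≠ 1 ⇒ order 0.

0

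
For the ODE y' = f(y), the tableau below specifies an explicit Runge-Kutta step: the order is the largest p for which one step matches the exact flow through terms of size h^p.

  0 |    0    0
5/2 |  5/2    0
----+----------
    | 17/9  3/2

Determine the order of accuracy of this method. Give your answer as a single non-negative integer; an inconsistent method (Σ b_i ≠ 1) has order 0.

b = (17/9, 3/2)
c = (0, 5/2)
Σ b_i: 17/9·1 + 3/2·1 = 61/18 ≠ 1 ⇒ order 0.

0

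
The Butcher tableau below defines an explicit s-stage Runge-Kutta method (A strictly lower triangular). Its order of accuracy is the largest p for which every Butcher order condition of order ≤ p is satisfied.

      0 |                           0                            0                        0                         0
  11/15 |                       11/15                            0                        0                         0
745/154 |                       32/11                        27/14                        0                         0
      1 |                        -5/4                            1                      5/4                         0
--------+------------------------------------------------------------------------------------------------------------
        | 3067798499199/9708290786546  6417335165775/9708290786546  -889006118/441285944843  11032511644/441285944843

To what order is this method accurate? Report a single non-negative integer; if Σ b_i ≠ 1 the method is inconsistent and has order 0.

3

b = (3067798499199/9708290786546, 6417335165775/9708290786546, -889006118/441285944843, 11032511644/441285944843)
c = (0, 11/15, 745/154, 1)
Ac = (0, 0, 99/70, 62651/9240)
Σ b_i: 3067798499199/9708290786546·1 + 6417335165775/9708290786546·1 + (-889006118/441285944843)·1 + 11032511644/441285944843·1 = 1 ✓
b·c: 6417335165775/9708290786546·11/15 + (-889006118/441285944843)·745/154 + 11032511644/441285944843·1 = 1/2 ✓
b·c²: 6417335165775/9708290786546·121/225 + (-889006118/441285944843)·555025/23716 + 11032511644/441285944843·1 = 1/3 ✓
b·Ac: (-889006118/441285944843)·99/70 + 11032511644/441285944843·62651/9240 = 1/6 ✓
b·c³: 6417335165775/9708290786546·1331/3375 + (-889006118/441285944843)·413493625/3652264 + 11032511644/441285944843·1 = 352317549245483/6116223195523980 ≠ 1/4 ⇒ order 3.
b·(c∘Ac): (-889006118/441285944843)·1341/196 + 11032511644/441285944843·62651/9240 = 1030837971164/6619289172645 ≠ 1/8
b·Ac²: (-889006118/441285944843)·363/350 + 11032511644/441285944843·635881669/21344400 = 4542657024886567/6116223195523980 ≠ 1/12
b·A²c: 11032511644/441285944843·99/56 = 39007809027/882571889686 ≠ 1/24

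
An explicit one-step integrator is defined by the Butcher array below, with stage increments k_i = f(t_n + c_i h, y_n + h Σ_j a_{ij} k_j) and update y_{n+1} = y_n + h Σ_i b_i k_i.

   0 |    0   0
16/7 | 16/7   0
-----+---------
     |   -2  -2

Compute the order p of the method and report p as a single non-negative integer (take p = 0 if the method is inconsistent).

b = (-2, -2)
c = (0, 16/7)
Σ b_i: (-2)·1 + (-2)·1 = -4 ≠ 1 ⇒ order 0.

0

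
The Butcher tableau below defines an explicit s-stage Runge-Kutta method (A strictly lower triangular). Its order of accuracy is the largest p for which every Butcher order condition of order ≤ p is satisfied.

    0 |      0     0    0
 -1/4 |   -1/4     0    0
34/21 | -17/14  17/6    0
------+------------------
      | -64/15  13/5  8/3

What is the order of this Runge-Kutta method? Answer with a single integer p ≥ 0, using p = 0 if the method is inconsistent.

b = (-64/15, 13/5, 8/3)
c = (0, -1/4, 34/21)
Ac = (0, 0, -17/24)
Σ b_i: (-64/15)·1 + 13/5·1 + 8/3·1 = 1 ✓
b·c: 13/5·(-1/4) + 8/3·34/21 = 4621/1260 ≠ 1/2 ⇒ order 1.

1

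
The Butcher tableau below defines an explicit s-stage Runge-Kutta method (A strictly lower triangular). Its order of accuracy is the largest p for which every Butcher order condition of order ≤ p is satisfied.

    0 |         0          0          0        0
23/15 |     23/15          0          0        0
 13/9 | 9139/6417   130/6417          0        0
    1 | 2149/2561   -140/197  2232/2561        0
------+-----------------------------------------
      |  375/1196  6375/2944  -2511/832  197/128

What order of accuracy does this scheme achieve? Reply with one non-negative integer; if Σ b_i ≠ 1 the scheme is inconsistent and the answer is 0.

b = (375/1196, 6375/2944, -2511/832, 197/128)
c = (0, 23/15, 13/9, 1)
Ac = (0, 0, 26/837, 100/591)
Σ b_i: 375/1196·1 + 6375/2944·1 + (-2511/832)·1 + 197/128·1 = 1 ✓
b·c: 6375/2944·23/15 + (-2511/832)·13/9 + 197/128·1 = 1/2 ✓
b·c²: 6375/2944·529/225 + (-2511/832)·169/81 + 197/128·1 = 1/3 ✓
b·Ac: (-2511/832)·26/837 + 197/128·100/591 = 1/6 ✓
b·c³: 6375/2944·12167/3375 + (-2511/832)·2197/729 + 197/128·1 = 1/4 ✓
b·(c∘Ac): (-2511/832)·338/7533 + 197/128·100/591 = 1/8 ✓
b·Ac²: (-2511/832)·598/12555 + 197/128·436/2955 = 1/12 ✓
b·A²c: 197/128·16/591 = 1/24 ✓; 4 stages ⇒ order 4.

4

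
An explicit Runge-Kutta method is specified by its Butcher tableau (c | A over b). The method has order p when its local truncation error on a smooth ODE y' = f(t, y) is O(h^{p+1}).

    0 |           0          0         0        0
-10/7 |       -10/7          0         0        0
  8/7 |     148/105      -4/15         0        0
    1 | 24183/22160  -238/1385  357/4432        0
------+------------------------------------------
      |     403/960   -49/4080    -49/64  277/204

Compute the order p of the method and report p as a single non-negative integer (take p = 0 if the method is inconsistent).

b = (403/960, -49/4080, -49/64, 277/204)
c = (0, -10/7, 8/7, 1)
Ac = (0, 0, 8/21, 187/554)
Σ b_i: 403/960·1 + (-49/4080)·1 + (-49/64)·1 + 277/204·1 = 1 ✓
b·c: (-49/4080)·(-10/7) + (-49/64)·8/7 + 277/204·1 = 1/2 ✓
b·c²: (-49/4080)·100/49 + (-49/64)·64/49 + 277/204·1 = 1/3 ✓
b·Ac: (-49/64)·8/21 + 277/204·187/554 = 1/6 ✓
b·c³: (-49/4080)·(-1000/343) + (-49/64)·512/343 + 277/204·1 = 1/4 ✓
b·(c∘Ac): (-49/64)·64/147 + 277/204·187/554 = 1/8 ✓
b·Ac²: (-49/64)·(-80/147) + 277/204·(-68/277) = 1/12 ✓
b·A²c: 277/204·17/554 = 1/24 ✓; 4 stages ⇒ order 4.

4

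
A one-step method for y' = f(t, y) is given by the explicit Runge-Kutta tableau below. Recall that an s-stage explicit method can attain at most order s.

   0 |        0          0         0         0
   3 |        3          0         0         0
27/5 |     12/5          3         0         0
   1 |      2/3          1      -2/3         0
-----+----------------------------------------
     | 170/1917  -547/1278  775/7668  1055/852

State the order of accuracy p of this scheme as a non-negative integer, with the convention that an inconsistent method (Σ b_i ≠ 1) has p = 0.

b = (170/1917, -547/1278, 775/7668, 1055/852)
c = (0, 3, 27/5, 1)
Ac = (0, 0, 9, -3/5)
Σ b_i: 170/1917·1 + (-547/1278)·1 + 775/7668·1 + 1055/852·1 = 1 ✓
b·c: (-547/1278)·3 + 775/7668·27/5 + 1055/852·1 = 1/2 ✓
b·c²: (-547/1278)·9 + 775/7668·729/25 + 1055/852·1 = 1/3 ✓
b·Ac: 775/7668·9 + 1055/852·(-3/5) = 1/6 ✓
b·c³: (-547/1278)·27 + 775/7668·19683/125 + 1055/852·1 = 11921/2130 ≠ 1/4 ⇒ order 3.
b·(c∘Ac): 775/7668·243/5 + 1055/852·(-3/5) = 296/71 ≠ 1/8
b·Ac²: 775/7668·27 + 1055/852·(-261/25) = -7241/710 ≠ 1/12
b·A²c: 1055/852·(-6) = -1055/142 ≠ 1/24

3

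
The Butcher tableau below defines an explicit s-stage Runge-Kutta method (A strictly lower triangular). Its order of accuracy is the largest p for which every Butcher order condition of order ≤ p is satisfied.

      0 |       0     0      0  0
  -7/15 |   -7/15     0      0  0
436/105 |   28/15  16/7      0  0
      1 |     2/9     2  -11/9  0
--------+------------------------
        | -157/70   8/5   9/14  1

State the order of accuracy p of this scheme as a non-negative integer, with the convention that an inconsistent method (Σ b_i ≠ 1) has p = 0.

1

b = (-157/70, 8/5, 9/14, 1)
c = (0, -7/15, 436/105, 1)
Ac = (0, 0, -16/15, -5678/945)
Σ b_i: (-157/70)·1 + 8/5·1 + 9/14·1 + 1·1 = 1 ✓
b·c: 8/5·(-7/15) + 9/14·436/105 + 1·1 = 10741/3675 ≠ 1/2 ⇒ order 1.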